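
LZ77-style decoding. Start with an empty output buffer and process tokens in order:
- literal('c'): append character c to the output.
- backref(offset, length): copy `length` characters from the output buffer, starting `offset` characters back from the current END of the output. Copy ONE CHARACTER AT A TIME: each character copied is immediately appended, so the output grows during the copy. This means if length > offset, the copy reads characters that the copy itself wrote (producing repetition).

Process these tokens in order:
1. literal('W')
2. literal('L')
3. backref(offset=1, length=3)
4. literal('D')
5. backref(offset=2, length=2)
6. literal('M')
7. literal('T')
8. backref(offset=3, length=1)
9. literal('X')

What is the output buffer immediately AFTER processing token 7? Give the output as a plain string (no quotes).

Token 1: literal('W'). Output: "W"
Token 2: literal('L'). Output: "WL"
Token 3: backref(off=1, len=3) (overlapping!). Copied 'LLL' from pos 1. Output: "WLLLL"
Token 4: literal('D'). Output: "WLLLLD"
Token 5: backref(off=2, len=2). Copied 'LD' from pos 4. Output: "WLLLLDLD"
Token 6: literal('M'). Output: "WLLLLDLDM"
Token 7: literal('T'). Output: "WLLLLDLDMT"

Answer: WLLLLDLDMT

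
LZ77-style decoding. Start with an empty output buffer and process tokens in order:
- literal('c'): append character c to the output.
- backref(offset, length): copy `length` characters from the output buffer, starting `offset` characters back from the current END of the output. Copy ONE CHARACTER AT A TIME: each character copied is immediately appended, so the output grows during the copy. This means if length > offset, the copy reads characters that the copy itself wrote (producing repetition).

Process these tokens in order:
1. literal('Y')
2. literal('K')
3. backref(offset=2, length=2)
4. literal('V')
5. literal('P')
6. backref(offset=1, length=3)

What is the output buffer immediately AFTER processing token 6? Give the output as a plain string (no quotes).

Answer: YKYKVPPPP

Derivation:
Token 1: literal('Y'). Output: "Y"
Token 2: literal('K'). Output: "YK"
Token 3: backref(off=2, len=2). Copied 'YK' from pos 0. Output: "YKYK"
Token 4: literal('V'). Output: "YKYKV"
Token 5: literal('P'). Output: "YKYKVP"
Token 6: backref(off=1, len=3) (overlapping!). Copied 'PPP' from pos 5. Output: "YKYKVPPPP"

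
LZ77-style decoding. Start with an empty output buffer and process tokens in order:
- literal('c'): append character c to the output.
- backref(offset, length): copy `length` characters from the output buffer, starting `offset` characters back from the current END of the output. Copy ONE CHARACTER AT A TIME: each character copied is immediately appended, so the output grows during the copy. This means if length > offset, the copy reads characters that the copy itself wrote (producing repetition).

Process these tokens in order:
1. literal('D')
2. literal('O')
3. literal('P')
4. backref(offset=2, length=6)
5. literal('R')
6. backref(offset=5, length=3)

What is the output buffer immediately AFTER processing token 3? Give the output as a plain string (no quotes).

Token 1: literal('D'). Output: "D"
Token 2: literal('O'). Output: "DO"
Token 3: literal('P'). Output: "DOP"

Answer: DOP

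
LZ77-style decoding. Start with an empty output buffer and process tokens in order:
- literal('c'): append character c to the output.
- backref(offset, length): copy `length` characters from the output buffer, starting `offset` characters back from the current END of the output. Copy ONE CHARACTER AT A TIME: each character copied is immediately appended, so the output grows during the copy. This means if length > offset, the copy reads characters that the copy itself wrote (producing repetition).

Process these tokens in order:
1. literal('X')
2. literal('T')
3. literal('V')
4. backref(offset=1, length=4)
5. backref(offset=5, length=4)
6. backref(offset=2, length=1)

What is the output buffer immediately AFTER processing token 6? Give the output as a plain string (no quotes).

Token 1: literal('X'). Output: "X"
Token 2: literal('T'). Output: "XT"
Token 3: literal('V'). Output: "XTV"
Token 4: backref(off=1, len=4) (overlapping!). Copied 'VVVV' from pos 2. Output: "XTVVVVV"
Token 5: backref(off=5, len=4). Copied 'VVVV' from pos 2. Output: "XTVVVVVVVVV"
Token 6: backref(off=2, len=1). Copied 'V' from pos 9. Output: "XTVVVVVVVVVV"

Answer: XTVVVVVVVVVV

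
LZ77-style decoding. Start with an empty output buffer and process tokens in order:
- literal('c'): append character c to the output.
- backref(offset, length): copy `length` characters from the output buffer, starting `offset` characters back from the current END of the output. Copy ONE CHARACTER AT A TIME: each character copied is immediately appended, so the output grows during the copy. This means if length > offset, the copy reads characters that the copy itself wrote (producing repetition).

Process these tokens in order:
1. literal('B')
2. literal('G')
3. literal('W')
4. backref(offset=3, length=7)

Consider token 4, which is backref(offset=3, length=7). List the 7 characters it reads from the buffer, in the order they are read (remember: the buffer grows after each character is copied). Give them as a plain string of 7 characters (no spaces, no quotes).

Answer: BGWBGWB

Derivation:
Token 1: literal('B'). Output: "B"
Token 2: literal('G'). Output: "BG"
Token 3: literal('W'). Output: "BGW"
Token 4: backref(off=3, len=7). Buffer before: "BGW" (len 3)
  byte 1: read out[0]='B', append. Buffer now: "BGWB"
  byte 2: read out[1]='G', append. Buffer now: "BGWBG"
  byte 3: read out[2]='W', append. Buffer now: "BGWBGW"
  byte 4: read out[3]='B', append. Buffer now: "BGWBGWB"
  byte 5: read out[4]='G', append. Buffer now: "BGWBGWBG"
  byte 6: read out[5]='W', append. Buffer now: "BGWBGWBGW"
  byte 7: read out[6]='B', append. Buffer now: "BGWBGWBGWB"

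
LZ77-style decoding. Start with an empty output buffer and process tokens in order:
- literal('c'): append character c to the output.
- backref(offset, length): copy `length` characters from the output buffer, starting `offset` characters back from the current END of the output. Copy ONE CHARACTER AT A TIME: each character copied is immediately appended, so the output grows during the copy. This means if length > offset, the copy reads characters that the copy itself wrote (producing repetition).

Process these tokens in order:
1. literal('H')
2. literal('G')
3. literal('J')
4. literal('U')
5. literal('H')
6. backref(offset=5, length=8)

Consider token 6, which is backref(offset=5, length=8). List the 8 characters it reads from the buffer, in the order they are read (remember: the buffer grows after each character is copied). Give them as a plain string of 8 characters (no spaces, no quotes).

Answer: HGJUHHGJ

Derivation:
Token 1: literal('H'). Output: "H"
Token 2: literal('G'). Output: "HG"
Token 3: literal('J'). Output: "HGJ"
Token 4: literal('U'). Output: "HGJU"
Token 5: literal('H'). Output: "HGJUH"
Token 6: backref(off=5, len=8). Buffer before: "HGJUH" (len 5)
  byte 1: read out[0]='H', append. Buffer now: "HGJUHH"
  byte 2: read out[1]='G', append. Buffer now: "HGJUHHG"
  byte 3: read out[2]='J', append. Buffer now: "HGJUHHGJ"
  byte 4: read out[3]='U', append. Buffer now: "HGJUHHGJU"
  byte 5: read out[4]='H', append. Buffer now: "HGJUHHGJUH"
  byte 6: read out[5]='H', append. Buffer now: "HGJUHHGJUHH"
  byte 7: read out[6]='G', append. Buffer now: "HGJUHHGJUHHG"
  byte 8: read out[7]='J', append. Buffer now: "HGJUHHGJUHHGJ"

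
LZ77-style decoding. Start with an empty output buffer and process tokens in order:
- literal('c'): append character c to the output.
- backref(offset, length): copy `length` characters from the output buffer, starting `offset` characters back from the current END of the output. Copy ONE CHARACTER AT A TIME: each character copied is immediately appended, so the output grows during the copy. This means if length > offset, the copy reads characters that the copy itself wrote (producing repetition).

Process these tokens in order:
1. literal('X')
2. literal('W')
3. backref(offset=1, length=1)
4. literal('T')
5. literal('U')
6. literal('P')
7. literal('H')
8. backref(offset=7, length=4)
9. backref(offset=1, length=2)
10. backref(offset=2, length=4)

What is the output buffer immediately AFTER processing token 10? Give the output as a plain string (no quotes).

Answer: XWWTUPHXWWTTTTTTT

Derivation:
Token 1: literal('X'). Output: "X"
Token 2: literal('W'). Output: "XW"
Token 3: backref(off=1, len=1). Copied 'W' from pos 1. Output: "XWW"
Token 4: literal('T'). Output: "XWWT"
Token 5: literal('U'). Output: "XWWTU"
Token 6: literal('P'). Output: "XWWTUP"
Token 7: literal('H'). Output: "XWWTUPH"
Token 8: backref(off=7, len=4). Copied 'XWWT' from pos 0. Output: "XWWTUPHXWWT"
Token 9: backref(off=1, len=2) (overlapping!). Copied 'TT' from pos 10. Output: "XWWTUPHXWWTTT"
Token 10: backref(off=2, len=4) (overlapping!). Copied 'TTTT' from pos 11. Output: "XWWTUPHXWWTTTTTTT"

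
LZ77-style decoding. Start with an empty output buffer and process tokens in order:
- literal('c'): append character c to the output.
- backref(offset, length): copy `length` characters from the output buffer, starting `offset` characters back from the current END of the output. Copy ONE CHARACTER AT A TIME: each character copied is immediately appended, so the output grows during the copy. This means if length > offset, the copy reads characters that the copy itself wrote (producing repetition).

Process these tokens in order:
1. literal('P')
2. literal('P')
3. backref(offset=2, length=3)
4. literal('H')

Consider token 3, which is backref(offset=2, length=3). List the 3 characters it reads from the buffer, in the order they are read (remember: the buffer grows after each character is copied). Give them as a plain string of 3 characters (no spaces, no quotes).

Answer: PPP

Derivation:
Token 1: literal('P'). Output: "P"
Token 2: literal('P'). Output: "PP"
Token 3: backref(off=2, len=3). Buffer before: "PP" (len 2)
  byte 1: read out[0]='P', append. Buffer now: "PPP"
  byte 2: read out[1]='P', append. Buffer now: "PPPP"
  byte 3: read out[2]='P', append. Buffer now: "PPPPP"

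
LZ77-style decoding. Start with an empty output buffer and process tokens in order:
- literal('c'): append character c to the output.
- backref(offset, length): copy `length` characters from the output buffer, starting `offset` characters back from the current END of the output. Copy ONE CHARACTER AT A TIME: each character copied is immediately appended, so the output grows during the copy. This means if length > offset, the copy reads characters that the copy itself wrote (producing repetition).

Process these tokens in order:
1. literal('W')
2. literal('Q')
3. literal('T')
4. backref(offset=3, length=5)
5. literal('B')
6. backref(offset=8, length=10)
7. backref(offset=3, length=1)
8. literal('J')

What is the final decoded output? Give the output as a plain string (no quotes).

Token 1: literal('W'). Output: "W"
Token 2: literal('Q'). Output: "WQ"
Token 3: literal('T'). Output: "WQT"
Token 4: backref(off=3, len=5) (overlapping!). Copied 'WQTWQ' from pos 0. Output: "WQTWQTWQ"
Token 5: literal('B'). Output: "WQTWQTWQB"
Token 6: backref(off=8, len=10) (overlapping!). Copied 'QTWQTWQBQT' from pos 1. Output: "WQTWQTWQBQTWQTWQBQT"
Token 7: backref(off=3, len=1). Copied 'B' from pos 16. Output: "WQTWQTWQBQTWQTWQBQTB"
Token 8: literal('J'). Output: "WQTWQTWQBQTWQTWQBQTBJ"

Answer: WQTWQTWQBQTWQTWQBQTBJ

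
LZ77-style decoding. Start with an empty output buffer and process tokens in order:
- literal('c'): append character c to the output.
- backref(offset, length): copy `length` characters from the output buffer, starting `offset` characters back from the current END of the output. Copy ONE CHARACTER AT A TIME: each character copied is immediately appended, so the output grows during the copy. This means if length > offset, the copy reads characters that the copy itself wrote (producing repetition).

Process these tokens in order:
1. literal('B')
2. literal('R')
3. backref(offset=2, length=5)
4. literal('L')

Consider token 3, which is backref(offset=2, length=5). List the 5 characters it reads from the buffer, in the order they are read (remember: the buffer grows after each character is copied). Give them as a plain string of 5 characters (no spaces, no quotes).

Answer: BRBRB

Derivation:
Token 1: literal('B'). Output: "B"
Token 2: literal('R'). Output: "BR"
Token 3: backref(off=2, len=5). Buffer before: "BR" (len 2)
  byte 1: read out[0]='B', append. Buffer now: "BRB"
  byte 2: read out[1]='R', append. Buffer now: "BRBR"
  byte 3: read out[2]='B', append. Buffer now: "BRBRB"
  byte 4: read out[3]='R', append. Buffer now: "BRBRBR"
  byte 5: read out[4]='B', append. Buffer now: "BRBRBRB"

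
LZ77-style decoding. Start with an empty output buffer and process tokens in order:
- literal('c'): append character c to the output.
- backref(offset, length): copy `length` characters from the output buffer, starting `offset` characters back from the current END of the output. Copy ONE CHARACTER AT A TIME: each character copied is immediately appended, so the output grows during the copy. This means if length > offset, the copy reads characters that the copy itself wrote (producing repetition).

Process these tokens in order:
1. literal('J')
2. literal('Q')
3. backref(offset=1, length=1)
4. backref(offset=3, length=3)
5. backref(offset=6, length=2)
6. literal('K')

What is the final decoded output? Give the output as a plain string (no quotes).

Answer: JQQJQQJQK

Derivation:
Token 1: literal('J'). Output: "J"
Token 2: literal('Q'). Output: "JQ"
Token 3: backref(off=1, len=1). Copied 'Q' from pos 1. Output: "JQQ"
Token 4: backref(off=3, len=3). Copied 'JQQ' from pos 0. Output: "JQQJQQ"
Token 5: backref(off=6, len=2). Copied 'JQ' from pos 0. Output: "JQQJQQJQ"
Token 6: literal('K'). Output: "JQQJQQJQK"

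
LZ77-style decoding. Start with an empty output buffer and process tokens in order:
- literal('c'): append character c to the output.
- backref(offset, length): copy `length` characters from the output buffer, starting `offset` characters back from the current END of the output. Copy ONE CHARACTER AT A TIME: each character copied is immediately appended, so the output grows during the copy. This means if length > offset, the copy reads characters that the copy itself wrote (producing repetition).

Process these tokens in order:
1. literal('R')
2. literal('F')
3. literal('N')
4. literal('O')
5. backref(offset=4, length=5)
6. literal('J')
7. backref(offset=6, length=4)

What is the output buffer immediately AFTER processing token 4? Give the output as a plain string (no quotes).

Token 1: literal('R'). Output: "R"
Token 2: literal('F'). Output: "RF"
Token 3: literal('N'). Output: "RFN"
Token 4: literal('O'). Output: "RFNO"

Answer: RFNO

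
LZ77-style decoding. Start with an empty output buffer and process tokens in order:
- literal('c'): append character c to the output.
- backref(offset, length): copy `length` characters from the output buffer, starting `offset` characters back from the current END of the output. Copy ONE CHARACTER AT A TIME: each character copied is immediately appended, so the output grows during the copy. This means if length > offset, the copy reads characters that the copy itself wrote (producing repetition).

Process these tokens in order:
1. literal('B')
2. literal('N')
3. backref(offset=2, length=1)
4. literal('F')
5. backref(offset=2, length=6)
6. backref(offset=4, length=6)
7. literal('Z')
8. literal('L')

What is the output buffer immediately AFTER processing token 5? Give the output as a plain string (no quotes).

Answer: BNBFBFBFBF

Derivation:
Token 1: literal('B'). Output: "B"
Token 2: literal('N'). Output: "BN"
Token 3: backref(off=2, len=1). Copied 'B' from pos 0. Output: "BNB"
Token 4: literal('F'). Output: "BNBF"
Token 5: backref(off=2, len=6) (overlapping!). Copied 'BFBFBF' from pos 2. Output: "BNBFBFBFBF"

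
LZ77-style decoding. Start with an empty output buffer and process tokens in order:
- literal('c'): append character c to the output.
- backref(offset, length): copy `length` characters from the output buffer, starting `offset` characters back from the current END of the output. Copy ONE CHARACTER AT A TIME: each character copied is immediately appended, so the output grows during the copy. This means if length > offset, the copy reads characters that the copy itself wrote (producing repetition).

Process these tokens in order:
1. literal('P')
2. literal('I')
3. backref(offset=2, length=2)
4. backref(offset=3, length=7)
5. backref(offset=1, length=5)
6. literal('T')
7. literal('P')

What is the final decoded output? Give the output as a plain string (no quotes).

Answer: PIPIIPIIPIIIIIIITP

Derivation:
Token 1: literal('P'). Output: "P"
Token 2: literal('I'). Output: "PI"
Token 3: backref(off=2, len=2). Copied 'PI' from pos 0. Output: "PIPI"
Token 4: backref(off=3, len=7) (overlapping!). Copied 'IPIIPII' from pos 1. Output: "PIPIIPIIPII"
Token 5: backref(off=1, len=5) (overlapping!). Copied 'IIIII' from pos 10. Output: "PIPIIPIIPIIIIIII"
Token 6: literal('T'). Output: "PIPIIPIIPIIIIIIIT"
Token 7: literal('P'). Output: "PIPIIPIIPIIIIIIITP"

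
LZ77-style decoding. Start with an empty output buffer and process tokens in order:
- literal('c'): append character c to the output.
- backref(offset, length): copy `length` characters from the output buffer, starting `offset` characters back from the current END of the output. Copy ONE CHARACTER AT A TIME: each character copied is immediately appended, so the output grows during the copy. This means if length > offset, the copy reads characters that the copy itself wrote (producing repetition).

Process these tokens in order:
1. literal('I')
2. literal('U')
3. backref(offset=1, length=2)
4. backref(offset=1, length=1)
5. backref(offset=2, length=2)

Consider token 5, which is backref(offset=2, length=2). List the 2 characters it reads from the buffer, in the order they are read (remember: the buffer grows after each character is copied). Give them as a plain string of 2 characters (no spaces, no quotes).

Token 1: literal('I'). Output: "I"
Token 2: literal('U'). Output: "IU"
Token 3: backref(off=1, len=2) (overlapping!). Copied 'UU' from pos 1. Output: "IUUU"
Token 4: backref(off=1, len=1). Copied 'U' from pos 3. Output: "IUUUU"
Token 5: backref(off=2, len=2). Buffer before: "IUUUU" (len 5)
  byte 1: read out[3]='U', append. Buffer now: "IUUUUU"
  byte 2: read out[4]='U', append. Buffer now: "IUUUUUU"

Answer: UU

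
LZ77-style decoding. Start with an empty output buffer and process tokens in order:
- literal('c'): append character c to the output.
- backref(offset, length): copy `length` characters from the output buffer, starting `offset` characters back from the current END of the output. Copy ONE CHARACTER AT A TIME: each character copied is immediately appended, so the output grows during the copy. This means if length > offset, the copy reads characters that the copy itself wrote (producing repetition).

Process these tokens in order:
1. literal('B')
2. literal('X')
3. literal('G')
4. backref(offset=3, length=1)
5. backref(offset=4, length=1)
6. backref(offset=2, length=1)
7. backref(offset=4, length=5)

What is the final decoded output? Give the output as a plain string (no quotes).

Answer: BXGBBBGBBBG

Derivation:
Token 1: literal('B'). Output: "B"
Token 2: literal('X'). Output: "BX"
Token 3: literal('G'). Output: "BXG"
Token 4: backref(off=3, len=1). Copied 'B' from pos 0. Output: "BXGB"
Token 5: backref(off=4, len=1). Copied 'B' from pos 0. Output: "BXGBB"
Token 6: backref(off=2, len=1). Copied 'B' from pos 3. Output: "BXGBBB"
Token 7: backref(off=4, len=5) (overlapping!). Copied 'GBBBG' from pos 2. Output: "BXGBBBGBBBG"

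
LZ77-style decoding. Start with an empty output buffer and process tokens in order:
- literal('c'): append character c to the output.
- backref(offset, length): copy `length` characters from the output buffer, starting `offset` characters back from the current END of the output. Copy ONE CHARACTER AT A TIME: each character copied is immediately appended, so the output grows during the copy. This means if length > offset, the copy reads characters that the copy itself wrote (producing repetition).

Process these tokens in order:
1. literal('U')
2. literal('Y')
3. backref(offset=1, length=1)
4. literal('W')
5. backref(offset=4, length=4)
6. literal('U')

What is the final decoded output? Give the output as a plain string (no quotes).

Answer: UYYWUYYWU

Derivation:
Token 1: literal('U'). Output: "U"
Token 2: literal('Y'). Output: "UY"
Token 3: backref(off=1, len=1). Copied 'Y' from pos 1. Output: "UYY"
Token 4: literal('W'). Output: "UYYW"
Token 5: backref(off=4, len=4). Copied 'UYYW' from pos 0. Output: "UYYWUYYW"
Token 6: literal('U'). Output: "UYYWUYYWU"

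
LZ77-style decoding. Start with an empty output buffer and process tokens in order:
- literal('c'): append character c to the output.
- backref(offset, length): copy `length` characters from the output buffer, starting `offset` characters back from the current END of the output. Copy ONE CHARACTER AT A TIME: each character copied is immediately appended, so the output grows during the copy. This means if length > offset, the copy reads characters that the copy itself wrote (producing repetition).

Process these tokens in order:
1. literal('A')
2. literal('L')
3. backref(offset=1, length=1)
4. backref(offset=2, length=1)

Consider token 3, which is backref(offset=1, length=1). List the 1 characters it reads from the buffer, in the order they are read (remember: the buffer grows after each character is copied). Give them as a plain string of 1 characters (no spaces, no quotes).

Answer: L

Derivation:
Token 1: literal('A'). Output: "A"
Token 2: literal('L'). Output: "AL"
Token 3: backref(off=1, len=1). Buffer before: "AL" (len 2)
  byte 1: read out[1]='L', append. Buffer now: "ALL"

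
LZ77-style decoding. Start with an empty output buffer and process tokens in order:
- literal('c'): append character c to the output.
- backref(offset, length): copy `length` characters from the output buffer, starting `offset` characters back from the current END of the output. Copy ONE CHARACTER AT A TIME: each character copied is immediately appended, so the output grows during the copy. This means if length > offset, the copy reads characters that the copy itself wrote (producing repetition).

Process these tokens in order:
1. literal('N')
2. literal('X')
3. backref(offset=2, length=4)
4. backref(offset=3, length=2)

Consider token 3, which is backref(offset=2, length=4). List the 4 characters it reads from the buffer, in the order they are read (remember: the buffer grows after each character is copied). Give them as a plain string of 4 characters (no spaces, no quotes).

Answer: NXNX

Derivation:
Token 1: literal('N'). Output: "N"
Token 2: literal('X'). Output: "NX"
Token 3: backref(off=2, len=4). Buffer before: "NX" (len 2)
  byte 1: read out[0]='N', append. Buffer now: "NXN"
  byte 2: read out[1]='X', append. Buffer now: "NXNX"
  byte 3: read out[2]='N', append. Buffer now: "NXNXN"
  byte 4: read out[3]='X', append. Buffer now: "NXNXNX"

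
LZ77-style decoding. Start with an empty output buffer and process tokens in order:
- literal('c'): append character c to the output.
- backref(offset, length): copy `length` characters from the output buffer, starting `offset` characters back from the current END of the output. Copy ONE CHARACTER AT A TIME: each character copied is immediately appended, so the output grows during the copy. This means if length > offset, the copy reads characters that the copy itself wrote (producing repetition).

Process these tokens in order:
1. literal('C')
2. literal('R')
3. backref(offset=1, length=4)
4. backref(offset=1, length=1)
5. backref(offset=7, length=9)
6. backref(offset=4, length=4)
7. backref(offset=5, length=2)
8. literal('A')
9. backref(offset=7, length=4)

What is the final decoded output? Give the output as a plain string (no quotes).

Token 1: literal('C'). Output: "C"
Token 2: literal('R'). Output: "CR"
Token 3: backref(off=1, len=4) (overlapping!). Copied 'RRRR' from pos 1. Output: "CRRRRR"
Token 4: backref(off=1, len=1). Copied 'R' from pos 5. Output: "CRRRRRR"
Token 5: backref(off=7, len=9) (overlapping!). Copied 'CRRRRRRCR' from pos 0. Output: "CRRRRRRCRRRRRRCR"
Token 6: backref(off=4, len=4). Copied 'RRCR' from pos 12. Output: "CRRRRRRCRRRRRRCRRRCR"
Token 7: backref(off=5, len=2). Copied 'RR' from pos 15. Output: "CRRRRRRCRRRRRRCRRRCRRR"
Token 8: literal('A'). Output: "CRRRRRRCRRRRRRCRRRCRRRA"
Token 9: backref(off=7, len=4). Copied 'RRCR' from pos 16. Output: "CRRRRRRCRRRRRRCRRRCRRRARRCR"

Answer: CRRRRRRCRRRRRRCRRRCRRRARRCR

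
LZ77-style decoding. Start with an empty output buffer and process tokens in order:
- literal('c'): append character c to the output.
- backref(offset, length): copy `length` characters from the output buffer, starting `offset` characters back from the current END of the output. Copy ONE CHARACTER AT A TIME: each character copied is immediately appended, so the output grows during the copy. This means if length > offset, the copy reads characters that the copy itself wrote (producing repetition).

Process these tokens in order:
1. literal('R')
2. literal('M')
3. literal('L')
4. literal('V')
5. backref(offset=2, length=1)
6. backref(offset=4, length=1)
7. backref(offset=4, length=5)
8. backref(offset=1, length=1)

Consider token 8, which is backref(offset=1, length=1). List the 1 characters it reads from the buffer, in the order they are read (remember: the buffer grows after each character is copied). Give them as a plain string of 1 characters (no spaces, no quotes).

Answer: L

Derivation:
Token 1: literal('R'). Output: "R"
Token 2: literal('M'). Output: "RM"
Token 3: literal('L'). Output: "RML"
Token 4: literal('V'). Output: "RMLV"
Token 5: backref(off=2, len=1). Copied 'L' from pos 2. Output: "RMLVL"
Token 6: backref(off=4, len=1). Copied 'M' from pos 1. Output: "RMLVLM"
Token 7: backref(off=4, len=5) (overlapping!). Copied 'LVLML' from pos 2. Output: "RMLVLMLVLML"
Token 8: backref(off=1, len=1). Buffer before: "RMLVLMLVLML" (len 11)
  byte 1: read out[10]='L', append. Buffer now: "RMLVLMLVLMLL"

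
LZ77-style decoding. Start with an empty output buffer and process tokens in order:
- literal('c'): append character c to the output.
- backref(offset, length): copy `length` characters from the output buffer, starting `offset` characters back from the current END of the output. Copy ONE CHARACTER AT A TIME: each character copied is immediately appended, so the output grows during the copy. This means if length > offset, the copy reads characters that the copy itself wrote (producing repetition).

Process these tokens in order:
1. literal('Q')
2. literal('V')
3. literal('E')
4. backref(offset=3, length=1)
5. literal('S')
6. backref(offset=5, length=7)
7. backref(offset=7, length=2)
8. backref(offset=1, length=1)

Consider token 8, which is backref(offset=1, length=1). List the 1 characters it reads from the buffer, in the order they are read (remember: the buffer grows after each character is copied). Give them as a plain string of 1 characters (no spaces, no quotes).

Token 1: literal('Q'). Output: "Q"
Token 2: literal('V'). Output: "QV"
Token 3: literal('E'). Output: "QVE"
Token 4: backref(off=3, len=1). Copied 'Q' from pos 0. Output: "QVEQ"
Token 5: literal('S'). Output: "QVEQS"
Token 6: backref(off=5, len=7) (overlapping!). Copied 'QVEQSQV' from pos 0. Output: "QVEQSQVEQSQV"
Token 7: backref(off=7, len=2). Copied 'QV' from pos 5. Output: "QVEQSQVEQSQVQV"
Token 8: backref(off=1, len=1). Buffer before: "QVEQSQVEQSQVQV" (len 14)
  byte 1: read out[13]='V', append. Buffer now: "QVEQSQVEQSQVQVV"

Answer: V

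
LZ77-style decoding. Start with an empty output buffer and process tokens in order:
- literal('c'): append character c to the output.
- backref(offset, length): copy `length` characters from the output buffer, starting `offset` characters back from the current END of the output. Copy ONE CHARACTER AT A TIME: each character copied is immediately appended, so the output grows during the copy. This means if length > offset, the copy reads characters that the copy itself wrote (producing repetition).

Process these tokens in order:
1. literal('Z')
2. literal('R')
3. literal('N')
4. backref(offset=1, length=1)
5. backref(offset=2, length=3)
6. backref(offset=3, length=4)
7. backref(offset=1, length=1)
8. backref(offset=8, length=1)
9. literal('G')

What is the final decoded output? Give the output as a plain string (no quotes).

Answer: ZRNNNNNNNNNNNG

Derivation:
Token 1: literal('Z'). Output: "Z"
Token 2: literal('R'). Output: "ZR"
Token 3: literal('N'). Output: "ZRN"
Token 4: backref(off=1, len=1). Copied 'N' from pos 2. Output: "ZRNN"
Token 5: backref(off=2, len=3) (overlapping!). Copied 'NNN' from pos 2. Output: "ZRNNNNN"
Token 6: backref(off=3, len=4) (overlapping!). Copied 'NNNN' from pos 4. Output: "ZRNNNNNNNNN"
Token 7: backref(off=1, len=1). Copied 'N' from pos 10. Output: "ZRNNNNNNNNNN"
Token 8: backref(off=8, len=1). Copied 'N' from pos 4. Output: "ZRNNNNNNNNNNN"
Token 9: literal('G'). Output: "ZRNNNNNNNNNNNG"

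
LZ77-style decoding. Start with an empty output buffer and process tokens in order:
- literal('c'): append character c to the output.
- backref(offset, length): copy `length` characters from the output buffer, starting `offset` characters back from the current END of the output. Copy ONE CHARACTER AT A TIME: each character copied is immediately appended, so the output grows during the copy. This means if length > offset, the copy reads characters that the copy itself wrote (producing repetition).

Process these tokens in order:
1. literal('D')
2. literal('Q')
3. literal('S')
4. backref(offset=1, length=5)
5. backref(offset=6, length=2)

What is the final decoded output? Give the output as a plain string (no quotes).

Answer: DQSSSSSSSS

Derivation:
Token 1: literal('D'). Output: "D"
Token 2: literal('Q'). Output: "DQ"
Token 3: literal('S'). Output: "DQS"
Token 4: backref(off=1, len=5) (overlapping!). Copied 'SSSSS' from pos 2. Output: "DQSSSSSS"
Token 5: backref(off=6, len=2). Copied 'SS' from pos 2. Output: "DQSSSSSSSS"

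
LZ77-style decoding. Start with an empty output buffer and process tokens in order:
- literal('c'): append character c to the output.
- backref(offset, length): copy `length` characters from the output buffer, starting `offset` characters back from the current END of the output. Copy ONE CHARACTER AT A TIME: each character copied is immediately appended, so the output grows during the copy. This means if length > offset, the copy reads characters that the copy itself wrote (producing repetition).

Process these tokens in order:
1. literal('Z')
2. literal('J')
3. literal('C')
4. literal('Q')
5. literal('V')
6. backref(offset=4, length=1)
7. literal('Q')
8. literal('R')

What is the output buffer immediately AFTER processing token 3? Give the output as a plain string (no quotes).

Answer: ZJC

Derivation:
Token 1: literal('Z'). Output: "Z"
Token 2: literal('J'). Output: "ZJ"
Token 3: literal('C'). Output: "ZJC"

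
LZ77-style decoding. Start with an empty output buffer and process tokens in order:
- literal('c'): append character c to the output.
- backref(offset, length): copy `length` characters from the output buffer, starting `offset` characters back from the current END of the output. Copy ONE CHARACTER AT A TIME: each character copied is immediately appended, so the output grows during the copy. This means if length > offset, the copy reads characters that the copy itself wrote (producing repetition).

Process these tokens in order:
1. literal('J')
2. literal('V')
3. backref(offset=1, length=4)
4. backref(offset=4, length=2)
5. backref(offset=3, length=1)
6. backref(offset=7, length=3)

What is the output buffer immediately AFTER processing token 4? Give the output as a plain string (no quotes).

Answer: JVVVVVVV

Derivation:
Token 1: literal('J'). Output: "J"
Token 2: literal('V'). Output: "JV"
Token 3: backref(off=1, len=4) (overlapping!). Copied 'VVVV' from pos 1. Output: "JVVVVV"
Token 4: backref(off=4, len=2). Copied 'VV' from pos 2. Output: "JVVVVVVV"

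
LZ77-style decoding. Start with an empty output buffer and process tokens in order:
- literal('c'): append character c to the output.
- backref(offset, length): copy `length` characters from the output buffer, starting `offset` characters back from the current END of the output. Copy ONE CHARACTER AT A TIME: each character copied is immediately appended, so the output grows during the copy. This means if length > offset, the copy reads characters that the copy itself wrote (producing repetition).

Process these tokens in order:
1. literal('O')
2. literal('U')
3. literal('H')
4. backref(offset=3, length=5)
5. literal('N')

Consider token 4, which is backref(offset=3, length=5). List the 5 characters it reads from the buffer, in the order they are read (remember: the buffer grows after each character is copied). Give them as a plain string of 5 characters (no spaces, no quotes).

Token 1: literal('O'). Output: "O"
Token 2: literal('U'). Output: "OU"
Token 3: literal('H'). Output: "OUH"
Token 4: backref(off=3, len=5). Buffer before: "OUH" (len 3)
  byte 1: read out[0]='O', append. Buffer now: "OUHO"
  byte 2: read out[1]='U', append. Buffer now: "OUHOU"
  byte 3: read out[2]='H', append. Buffer now: "OUHOUH"
  byte 4: read out[3]='O', append. Buffer now: "OUHOUHO"
  byte 5: read out[4]='U', append. Buffer now: "OUHOUHOU"

Answer: OUHOU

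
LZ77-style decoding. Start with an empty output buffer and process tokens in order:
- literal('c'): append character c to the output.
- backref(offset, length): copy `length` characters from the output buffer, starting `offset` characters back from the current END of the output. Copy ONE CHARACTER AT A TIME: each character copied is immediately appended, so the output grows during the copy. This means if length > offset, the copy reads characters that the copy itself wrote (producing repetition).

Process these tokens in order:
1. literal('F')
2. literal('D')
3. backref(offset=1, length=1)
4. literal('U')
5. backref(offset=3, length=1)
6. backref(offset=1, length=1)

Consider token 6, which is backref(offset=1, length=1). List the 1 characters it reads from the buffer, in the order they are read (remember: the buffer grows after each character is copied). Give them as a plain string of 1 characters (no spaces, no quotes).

Answer: D

Derivation:
Token 1: literal('F'). Output: "F"
Token 2: literal('D'). Output: "FD"
Token 3: backref(off=1, len=1). Copied 'D' from pos 1. Output: "FDD"
Token 4: literal('U'). Output: "FDDU"
Token 5: backref(off=3, len=1). Copied 'D' from pos 1. Output: "FDDUD"
Token 6: backref(off=1, len=1). Buffer before: "FDDUD" (len 5)
  byte 1: read out[4]='D', append. Buffer now: "FDDUDD"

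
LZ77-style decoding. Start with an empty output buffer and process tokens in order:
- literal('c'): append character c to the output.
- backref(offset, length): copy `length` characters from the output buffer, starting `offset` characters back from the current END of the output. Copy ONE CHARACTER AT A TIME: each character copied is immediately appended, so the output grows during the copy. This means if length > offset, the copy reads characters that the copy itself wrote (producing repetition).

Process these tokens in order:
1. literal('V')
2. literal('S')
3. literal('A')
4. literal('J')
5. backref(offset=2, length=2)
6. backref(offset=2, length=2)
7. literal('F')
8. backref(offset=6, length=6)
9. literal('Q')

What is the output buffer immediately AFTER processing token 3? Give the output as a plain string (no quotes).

Answer: VSA

Derivation:
Token 1: literal('V'). Output: "V"
Token 2: literal('S'). Output: "VS"
Token 3: literal('A'). Output: "VSA"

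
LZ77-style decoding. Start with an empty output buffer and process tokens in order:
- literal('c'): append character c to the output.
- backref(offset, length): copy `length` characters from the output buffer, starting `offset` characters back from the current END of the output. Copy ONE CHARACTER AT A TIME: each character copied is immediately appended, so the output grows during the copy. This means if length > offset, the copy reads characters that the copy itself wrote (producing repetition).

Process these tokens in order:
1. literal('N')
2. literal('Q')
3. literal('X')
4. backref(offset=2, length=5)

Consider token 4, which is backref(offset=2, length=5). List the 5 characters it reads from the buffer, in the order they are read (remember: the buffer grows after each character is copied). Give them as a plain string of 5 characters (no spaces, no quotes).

Token 1: literal('N'). Output: "N"
Token 2: literal('Q'). Output: "NQ"
Token 3: literal('X'). Output: "NQX"
Token 4: backref(off=2, len=5). Buffer before: "NQX" (len 3)
  byte 1: read out[1]='Q', append. Buffer now: "NQXQ"
  byte 2: read out[2]='X', append. Buffer now: "NQXQX"
  byte 3: read out[3]='Q', append. Buffer now: "NQXQXQ"
  byte 4: read out[4]='X', append. Buffer now: "NQXQXQX"
  byte 5: read out[5]='Q', append. Buffer now: "NQXQXQXQ"

Answer: QXQXQ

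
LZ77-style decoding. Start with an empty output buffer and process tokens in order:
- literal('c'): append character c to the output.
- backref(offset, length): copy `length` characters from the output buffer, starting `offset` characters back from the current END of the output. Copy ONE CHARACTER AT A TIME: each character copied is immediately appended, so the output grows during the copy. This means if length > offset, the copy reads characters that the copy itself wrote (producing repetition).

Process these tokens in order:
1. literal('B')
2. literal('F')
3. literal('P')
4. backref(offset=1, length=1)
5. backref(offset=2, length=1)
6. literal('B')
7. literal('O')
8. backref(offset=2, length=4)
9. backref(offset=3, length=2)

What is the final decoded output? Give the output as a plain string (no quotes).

Answer: BFPPPBOBOBOOB

Derivation:
Token 1: literal('B'). Output: "B"
Token 2: literal('F'). Output: "BF"
Token 3: literal('P'). Output: "BFP"
Token 4: backref(off=1, len=1). Copied 'P' from pos 2. Output: "BFPP"
Token 5: backref(off=2, len=1). Copied 'P' from pos 2. Output: "BFPPP"
Token 6: literal('B'). Output: "BFPPPB"
Token 7: literal('O'). Output: "BFPPPBO"
Token 8: backref(off=2, len=4) (overlapping!). Copied 'BOBO' from pos 5. Output: "BFPPPBOBOBO"
Token 9: backref(off=3, len=2). Copied 'OB' from pos 8. Output: "BFPPPBOBOBOOB"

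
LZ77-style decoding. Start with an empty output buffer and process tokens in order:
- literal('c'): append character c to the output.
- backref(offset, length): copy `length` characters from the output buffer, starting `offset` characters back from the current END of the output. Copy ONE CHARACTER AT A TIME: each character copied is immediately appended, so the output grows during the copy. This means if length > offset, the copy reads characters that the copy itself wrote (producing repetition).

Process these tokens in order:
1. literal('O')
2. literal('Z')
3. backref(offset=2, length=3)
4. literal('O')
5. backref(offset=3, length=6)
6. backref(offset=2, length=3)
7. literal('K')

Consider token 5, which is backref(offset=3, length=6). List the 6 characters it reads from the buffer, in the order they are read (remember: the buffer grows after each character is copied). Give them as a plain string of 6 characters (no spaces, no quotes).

Answer: ZOOZOO

Derivation:
Token 1: literal('O'). Output: "O"
Token 2: literal('Z'). Output: "OZ"
Token 3: backref(off=2, len=3) (overlapping!). Copied 'OZO' from pos 0. Output: "OZOZO"
Token 4: literal('O'). Output: "OZOZOO"
Token 5: backref(off=3, len=6). Buffer before: "OZOZOO" (len 6)
  byte 1: read out[3]='Z', append. Buffer now: "OZOZOOZ"
  byte 2: read out[4]='O', append. Buffer now: "OZOZOOZO"
  byte 3: read out[5]='O', append. Buffer now: "OZOZOOZOO"
  byte 4: read out[6]='Z', append. Buffer now: "OZOZOOZOOZ"
  byte 5: read out[7]='O', append. Buffer now: "OZOZOOZOOZO"
  byte 6: read out[8]='O', append. Buffer now: "OZOZOOZOOZOO"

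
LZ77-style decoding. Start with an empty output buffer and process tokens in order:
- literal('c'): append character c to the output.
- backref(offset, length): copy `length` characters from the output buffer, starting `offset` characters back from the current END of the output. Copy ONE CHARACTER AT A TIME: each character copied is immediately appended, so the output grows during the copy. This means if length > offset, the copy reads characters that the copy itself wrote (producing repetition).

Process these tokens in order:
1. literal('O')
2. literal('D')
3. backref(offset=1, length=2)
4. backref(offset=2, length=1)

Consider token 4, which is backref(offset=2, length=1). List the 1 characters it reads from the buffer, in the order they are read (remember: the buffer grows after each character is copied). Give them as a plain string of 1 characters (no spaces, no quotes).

Answer: D

Derivation:
Token 1: literal('O'). Output: "O"
Token 2: literal('D'). Output: "OD"
Token 3: backref(off=1, len=2) (overlapping!). Copied 'DD' from pos 1. Output: "ODDD"
Token 4: backref(off=2, len=1). Buffer before: "ODDD" (len 4)
  byte 1: read out[2]='D', append. Buffer now: "ODDDD"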